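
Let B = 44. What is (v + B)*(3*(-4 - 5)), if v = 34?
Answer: -2106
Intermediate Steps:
(v + B)*(3*(-4 - 5)) = (34 + 44)*(3*(-4 - 5)) = 78*(3*(-9)) = 78*(-27) = -2106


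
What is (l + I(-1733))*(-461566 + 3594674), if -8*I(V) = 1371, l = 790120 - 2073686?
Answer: -8044175679023/2 ≈ -4.0221e+12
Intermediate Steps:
l = -1283566
I(V) = -1371/8 (I(V) = -1/8*1371 = -1371/8)
(l + I(-1733))*(-461566 + 3594674) = (-1283566 - 1371/8)*(-461566 + 3594674) = -10269899/8*3133108 = -8044175679023/2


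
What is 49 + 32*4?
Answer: 177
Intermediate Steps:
49 + 32*4 = 49 + 128 = 177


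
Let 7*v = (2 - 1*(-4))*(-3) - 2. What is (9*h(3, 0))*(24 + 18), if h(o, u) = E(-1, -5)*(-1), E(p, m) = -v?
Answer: -1080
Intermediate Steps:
v = -20/7 (v = ((2 - 1*(-4))*(-3) - 2)/7 = ((2 + 4)*(-3) - 2)/7 = (6*(-3) - 2)/7 = (-18 - 2)/7 = (1/7)*(-20) = -20/7 ≈ -2.8571)
E(p, m) = 20/7 (E(p, m) = -1*(-20/7) = 20/7)
h(o, u) = -20/7 (h(o, u) = (20/7)*(-1) = -20/7)
(9*h(3, 0))*(24 + 18) = (9*(-20/7))*(24 + 18) = -180/7*42 = -1080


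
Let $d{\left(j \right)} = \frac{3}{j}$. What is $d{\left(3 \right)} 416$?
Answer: $416$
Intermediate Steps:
$d{\left(3 \right)} 416 = \frac{3}{3} \cdot 416 = 3 \cdot \frac{1}{3} \cdot 416 = 1 \cdot 416 = 416$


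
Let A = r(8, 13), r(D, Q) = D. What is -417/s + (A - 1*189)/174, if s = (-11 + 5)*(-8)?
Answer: -13541/1392 ≈ -9.7277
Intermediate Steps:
A = 8
s = 48 (s = -6*(-8) = 48)
-417/s + (A - 1*189)/174 = -417/48 + (8 - 1*189)/174 = -417*1/48 + (8 - 189)*(1/174) = -139/16 - 181*1/174 = -139/16 - 181/174 = -13541/1392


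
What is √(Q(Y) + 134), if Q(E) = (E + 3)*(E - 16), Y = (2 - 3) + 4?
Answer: 2*√14 ≈ 7.4833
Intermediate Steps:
Y = 3 (Y = -1 + 4 = 3)
Q(E) = (-16 + E)*(3 + E) (Q(E) = (3 + E)*(-16 + E) = (-16 + E)*(3 + E))
√(Q(Y) + 134) = √((-48 + 3² - 13*3) + 134) = √((-48 + 9 - 39) + 134) = √(-78 + 134) = √56 = 2*√14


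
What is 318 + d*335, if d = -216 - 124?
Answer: -113582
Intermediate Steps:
d = -340
318 + d*335 = 318 - 340*335 = 318 - 113900 = -113582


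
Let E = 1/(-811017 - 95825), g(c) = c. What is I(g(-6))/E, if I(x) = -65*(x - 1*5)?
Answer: -648392030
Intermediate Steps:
I(x) = 325 - 65*x (I(x) = -65*(x - 5) = -65*(-5 + x) = 325 - 65*x)
E = -1/906842 (E = 1/(-906842) = -1/906842 ≈ -1.1027e-6)
I(g(-6))/E = (325 - 65*(-6))/(-1/906842) = (325 + 390)*(-906842) = 715*(-906842) = -648392030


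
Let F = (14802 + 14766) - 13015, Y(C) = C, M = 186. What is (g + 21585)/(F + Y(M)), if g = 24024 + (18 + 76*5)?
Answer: 46007/16739 ≈ 2.7485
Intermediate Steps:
F = 16553 (F = 29568 - 13015 = 16553)
g = 24422 (g = 24024 + (18 + 380) = 24024 + 398 = 24422)
(g + 21585)/(F + Y(M)) = (24422 + 21585)/(16553 + 186) = 46007/16739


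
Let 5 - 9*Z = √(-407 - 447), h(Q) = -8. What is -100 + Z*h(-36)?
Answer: -940/9 + 8*I*√854/9 ≈ -104.44 + 25.976*I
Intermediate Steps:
Z = 5/9 - I*√854/9 (Z = 5/9 - √(-407 - 447)/9 = 5/9 - I*√854/9 ≈ 0.55556 - 3.247*I)
-100 + Z*h(-36) = -100 + (5/9 - I*√854/9)*(-8) = -100 + (-40/9 + 8*I*√854/9) = -940/9 + 8*I*√854/9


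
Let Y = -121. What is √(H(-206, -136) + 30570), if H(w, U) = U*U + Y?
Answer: √48945 ≈ 221.24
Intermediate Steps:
H(w, U) = -121 + U² (H(w, U) = U*U - 121 = U² - 121 = -121 + U²)
√(H(-206, -136) + 30570) = √((-121 + (-136)²) + 30570) = √((-121 + 18496) + 30570) = √(18375 + 30570) = √48945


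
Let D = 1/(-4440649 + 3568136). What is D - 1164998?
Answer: -1016475899975/872513 ≈ -1.1650e+6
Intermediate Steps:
D = -1/872513 (D = 1/(-872513) = -1/872513 ≈ -1.1461e-6)
D - 1164998 = -1/872513 - 1164998 = -1016475899975/872513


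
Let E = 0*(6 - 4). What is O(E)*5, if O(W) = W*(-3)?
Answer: 0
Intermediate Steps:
E = 0 (E = 0*2 = 0)
O(W) = -3*W
O(E)*5 = -3*0*5 = 0*5 = 0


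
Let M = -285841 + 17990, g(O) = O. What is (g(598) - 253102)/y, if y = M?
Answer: 252504/267851 ≈ 0.94270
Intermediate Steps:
M = -267851
y = -267851
(g(598) - 253102)/y = (598 - 253102)/(-267851) = -252504*(-1/267851) = 252504/267851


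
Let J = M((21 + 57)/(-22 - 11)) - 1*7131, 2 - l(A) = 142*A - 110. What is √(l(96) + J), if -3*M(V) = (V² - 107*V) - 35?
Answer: 2*I*√5642517/33 ≈ 143.96*I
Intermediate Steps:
M(V) = 35/3 - V²/3 + 107*V/3 (M(V) = -((V² - 107*V) - 35)/3 = -(-35 + V² - 107*V)/3 = 35/3 - V²/3 + 107*V/3)
l(A) = 112 - 142*A (l(A) = 2 - (142*A - 110) = 2 - (-110 + 142*A) = 2 + (110 - 142*A) = 112 - 142*A)
J = -2615596/363 (J = (35/3 - (21 + 57)²/(-22 - 11)²/3 + 107*((21 + 57)/(-22 - 11))/3) - 1*7131 = (35/3 - (78/(-33))²/3 + 107*(78/(-33))/3) - 7131 = (35/3 - (78*(-1/33))²/3 + 107*(78*(-1/33))/3) - 7131 = (35/3 - (-26/11)²/3 + (107/3)*(-26/11)) - 7131 = (35/3 - ⅓*676/121 - 2782/33) - 7131 = (35/3 - 676/363 - 2782/33) - 7131 = -27043/363 - 7131 = -2615596/363 ≈ -7205.5)
√(l(96) + J) = √((112 - 142*96) - 2615596/363) = √((112 - 13632) - 2615596/363) = √(-13520 - 2615596/363) = √(-7523356/363) = 2*I*√5642517/33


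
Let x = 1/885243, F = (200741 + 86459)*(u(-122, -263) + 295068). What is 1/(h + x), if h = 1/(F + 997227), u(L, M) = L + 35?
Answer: 8333042236246529/9413380630 ≈ 8.8523e+5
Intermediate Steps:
u(L, M) = 35 + L
F = 84718543200 (F = (200741 + 86459)*((35 - 122) + 295068) = 287200*(-87 + 295068) = 287200*294981 = 84718543200)
h = 1/84719540427 (h = 1/(84718543200 + 997227) = 1/84719540427 ≈ 1.1804e-11)
x = 1/885243 ≈ 1.1296e-6
1/(h + x) = 1/(1/84719540427 + 1/885243) = 1/(9413380630/8333042236246529) = 8333042236246529/9413380630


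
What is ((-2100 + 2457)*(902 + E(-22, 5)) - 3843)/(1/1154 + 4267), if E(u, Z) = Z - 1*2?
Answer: 122801756/1641373 ≈ 74.817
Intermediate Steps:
E(u, Z) = -2 + Z (E(u, Z) = Z - 2 = -2 + Z)
((-2100 + 2457)*(902 + E(-22, 5)) - 3843)/(1/1154 + 4267) = ((-2100 + 2457)*(902 + (-2 + 5)) - 3843)/(1/1154 + 4267) = (357*(902 + 3) - 3843)/(1/1154 + 4267) = (357*905 - 3843)/(4924119/1154) = (323085 - 3843)*(1154/4924119) = 319242*(1154/4924119) = 122801756/1641373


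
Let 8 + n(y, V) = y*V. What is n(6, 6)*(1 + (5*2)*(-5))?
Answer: -1372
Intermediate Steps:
n(y, V) = -8 + V*y (n(y, V) = -8 + y*V = -8 + V*y)
n(6, 6)*(1 + (5*2)*(-5)) = (-8 + 6*6)*(1 + (5*2)*(-5)) = (-8 + 36)*(1 + 10*(-5)) = 28*(1 - 50) = 28*(-49) = -1372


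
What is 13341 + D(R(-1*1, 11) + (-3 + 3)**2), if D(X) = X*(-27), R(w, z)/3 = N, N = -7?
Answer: 13908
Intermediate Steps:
R(w, z) = -21 (R(w, z) = 3*(-7) = -21)
D(X) = -27*X
13341 + D(R(-1*1, 11) + (-3 + 3)**2) = 13341 - 27*(-21 + (-3 + 3)**2) = 13341 - 27*(-21 + 0**2) = 13341 - 27*(-21 + 0) = 13341 - 27*(-21) = 13341 + 567 = 13908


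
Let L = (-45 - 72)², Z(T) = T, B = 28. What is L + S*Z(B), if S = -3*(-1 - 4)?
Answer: 14109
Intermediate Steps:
S = 15 (S = -3*(-5) = 15)
L = 13689 (L = (-117)² = 13689)
L + S*Z(B) = 13689 + 15*28 = 13689 + 420 = 14109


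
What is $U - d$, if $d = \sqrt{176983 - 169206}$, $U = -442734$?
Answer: $-442734 - \sqrt{7777} \approx -4.4282 \cdot 10^{5}$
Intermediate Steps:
$d = \sqrt{7777} \approx 88.187$
$U - d = -442734 - \sqrt{7777}$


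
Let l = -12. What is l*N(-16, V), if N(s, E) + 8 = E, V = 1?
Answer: 84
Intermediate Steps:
N(s, E) = -8 + E
l*N(-16, V) = -12*(-8 + 1) = -12*(-7) = 84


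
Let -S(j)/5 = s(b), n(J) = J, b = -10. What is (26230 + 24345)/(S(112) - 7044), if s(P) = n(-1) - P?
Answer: -2975/417 ≈ -7.1343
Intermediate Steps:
s(P) = -1 - P
S(j) = -45 (S(j) = -5*(-1 - 1*(-10)) = -5*(-1 + 10) = -5*9 = -45)
(26230 + 24345)/(S(112) - 7044) = (26230 + 24345)/(-45 - 7044) = 50575/(-7089) = 50575*(-1/7089) = -2975/417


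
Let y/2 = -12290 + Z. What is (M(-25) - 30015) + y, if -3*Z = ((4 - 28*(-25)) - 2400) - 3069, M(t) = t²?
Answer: -152380/3 ≈ -50793.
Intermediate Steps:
Z = 4765/3 (Z = -(((4 - 28*(-25)) - 2400) - 3069)/3 = -(((4 + 700) - 2400) - 3069)/3 = -((704 - 2400) - 3069)/3 = -(-1696 - 3069)/3 = -⅓*(-4765) = 4765/3 ≈ 1588.3)
y = -64210/3 (y = 2*(-12290 + 4765/3) = 2*(-32105/3) = -64210/3 ≈ -21403.)
(M(-25) - 30015) + y = ((-25)² - 30015) - 64210/3 = (625 - 30015) - 64210/3 = -29390 - 64210/3 = -152380/3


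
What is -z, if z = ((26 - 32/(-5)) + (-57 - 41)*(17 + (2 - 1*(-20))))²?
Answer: -359026704/25 ≈ -1.4361e+7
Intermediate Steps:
z = 359026704/25 (z = ((26 - 32*(-⅕)) - 98*(17 + (2 + 20)))² = ((26 + 32/5) - 98*(17 + 22))² = (162/5 - 98*39)² = (162/5 - 3822)² = (-18948/5)² = 359026704/25 ≈ 1.4361e+7)
-z = -1*359026704/25 = -359026704/25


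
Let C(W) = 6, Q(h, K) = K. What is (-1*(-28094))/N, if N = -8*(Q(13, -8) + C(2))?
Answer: 14047/8 ≈ 1755.9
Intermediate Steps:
N = 16 (N = -8*(-8 + 6) = -8*(-2) = 16)
(-1*(-28094))/N = -1*(-28094)/16 = 28094*(1/16) = 14047/8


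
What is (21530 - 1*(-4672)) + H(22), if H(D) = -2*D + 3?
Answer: 26161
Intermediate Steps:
H(D) = 3 - 2*D
(21530 - 1*(-4672)) + H(22) = (21530 - 1*(-4672)) + (3 - 2*22) = (21530 + 4672) + (3 - 44) = 26202 - 41 = 26161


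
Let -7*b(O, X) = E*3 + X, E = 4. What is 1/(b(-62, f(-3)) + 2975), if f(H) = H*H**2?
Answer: 7/20840 ≈ 0.00033589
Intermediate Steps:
f(H) = H**3
b(O, X) = -12/7 - X/7 (b(O, X) = -(4*3 + X)/7 = -(12 + X)/7 = -12/7 - X/7)
1/(b(-62, f(-3)) + 2975) = 1/((-12/7 - 1/7*(-3)**3) + 2975) = 1/((-12/7 - 1/7*(-27)) + 2975) = 1/((-12/7 + 27/7) + 2975) = 1/(15/7 + 2975) = 1/(20840/7) = 7/20840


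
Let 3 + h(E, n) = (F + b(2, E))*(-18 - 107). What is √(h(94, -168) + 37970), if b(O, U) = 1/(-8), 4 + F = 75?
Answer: √465722/4 ≈ 170.61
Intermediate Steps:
F = 71 (F = -4 + 75 = 71)
b(O, U) = -⅛
h(E, n) = -70899/8 (h(E, n) = -3 + (71 - ⅛)*(-18 - 107) = -3 + (567/8)*(-125) = -3 - 70875/8 = -70899/8)
√(h(94, -168) + 37970) = √(-70899/8 + 37970) = √(232861/8) = √465722/4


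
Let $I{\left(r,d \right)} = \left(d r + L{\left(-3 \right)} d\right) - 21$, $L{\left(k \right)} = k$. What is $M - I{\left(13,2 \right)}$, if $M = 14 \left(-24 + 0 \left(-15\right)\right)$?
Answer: $-335$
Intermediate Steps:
$M = -336$ ($M = 14 \left(-24 + 0\right) = 14 \left(-24\right) = -336$)
$I{\left(r,d \right)} = -21 - 3 d + d r$ ($I{\left(r,d \right)} = \left(d r - 3 d\right) - 21 = \left(- 3 d + d r\right) - 21 = -21 - 3 d + d r$)
$M - I{\left(13,2 \right)} = -336 - \left(-21 - 6 + 2 \cdot 13\right) = -336 - \left(-21 - 6 + 26\right) = -336 - -1 = -336 + 1 = -335$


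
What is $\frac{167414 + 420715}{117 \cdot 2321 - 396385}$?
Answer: $- \frac{588129}{124828} \approx -4.7115$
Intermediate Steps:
$\frac{167414 + 420715}{117 \cdot 2321 - 396385} = \frac{588129}{271557 - 396385} = \frac{588129}{-124828} = 588129 \left(- \frac{1}{124828}\right) = - \frac{588129}{124828}$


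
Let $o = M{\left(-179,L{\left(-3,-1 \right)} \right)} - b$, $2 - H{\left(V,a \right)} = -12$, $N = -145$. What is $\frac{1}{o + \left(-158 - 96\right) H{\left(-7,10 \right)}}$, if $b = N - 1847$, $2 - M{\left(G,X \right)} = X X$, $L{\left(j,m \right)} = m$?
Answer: $- \frac{1}{1563} \approx -0.0006398$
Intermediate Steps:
$M{\left(G,X \right)} = 2 - X^{2}$ ($M{\left(G,X \right)} = 2 - X X = 2 - X^{2}$)
$H{\left(V,a \right)} = 14$ ($H{\left(V,a \right)} = 2 - -12 = 2 + 12 = 14$)
$b = -1992$ ($b = -145 - 1847 = -1992$)
$o = 1993$ ($o = \left(2 - \left(-1\right)^{2}\right) - -1992 = \left(2 - 1\right) + 1992 = 1 + 1992 = 1993$)
$\frac{1}{o + \left(-158 - 96\right) H{\left(-7,10 \right)}} = \frac{1}{1993 + \left(-158 - 96\right) 14} = \frac{1}{1993 - 3556} = \frac{1}{-1563} = - \frac{1}{1563}$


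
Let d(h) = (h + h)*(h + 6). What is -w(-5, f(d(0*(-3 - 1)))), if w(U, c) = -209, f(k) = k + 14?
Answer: 209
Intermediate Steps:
d(h) = 2*h*(6 + h) (d(h) = (2*h)*(6 + h) = 2*h*(6 + h))
f(k) = 14 + k
-w(-5, f(d(0*(-3 - 1)))) = -1*(-209) = 209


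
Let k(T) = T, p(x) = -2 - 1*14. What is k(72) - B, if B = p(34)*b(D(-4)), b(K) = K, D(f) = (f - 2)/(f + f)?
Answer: 84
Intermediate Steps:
p(x) = -16 (p(x) = -2 - 14 = -16)
D(f) = (-2 + f)/(2*f) (D(f) = (-2 + f)/((2*f)) = (-2 + f)*(1/(2*f)) = (-2 + f)/(2*f))
B = -12 (B = -8*(-2 - 4)/(-4) = -8*(-1)*(-6)/4 = -16*¾ = -12)
k(72) - B = 72 - 1*(-12) = 72 + 12 = 84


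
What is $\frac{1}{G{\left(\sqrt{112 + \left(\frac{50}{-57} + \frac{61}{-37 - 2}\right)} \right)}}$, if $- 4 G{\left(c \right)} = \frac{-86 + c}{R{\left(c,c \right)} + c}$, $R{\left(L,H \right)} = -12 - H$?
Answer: $- \frac{339872}{599917} - \frac{16 \sqrt{6684067}}{599917} \approx -0.63548$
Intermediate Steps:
$G{\left(c \right)} = - \frac{43}{24} + \frac{c}{48}$ ($G{\left(c \right)} = - \frac{\left(-86 + c\right) \frac{1}{\left(-12 - c\right) + c}}{4} = - \frac{\left(-86 + c\right) \frac{1}{-12}}{4} = - \frac{\left(-86 + c\right) \left(- \frac{1}{12}\right)}{4} = - \frac{\frac{43}{6} - \frac{c}{12}}{4} = - \frac{43}{24} + \frac{c}{48}$)
$\frac{1}{G{\left(\sqrt{112 + \left(\frac{50}{-57} + \frac{61}{-37 - 2}\right)} \right)}} = \frac{1}{- \frac{43}{24} + \frac{\sqrt{112 + \left(\frac{50}{-57} + \frac{61}{-37 - 2}\right)}}{48}} = \frac{1}{- \frac{43}{24} + \frac{\sqrt{112 + \left(50 \left(- \frac{1}{57}\right) + \frac{61}{-39}\right)}}{48}} = \frac{1}{- \frac{43}{24} + \frac{\sqrt{112 + \left(- \frac{50}{57} + 61 \left(- \frac{1}{39}\right)\right)}}{48}} = \frac{1}{- \frac{43}{24} + \frac{\sqrt{112 - \frac{603}{247}}}{48}} = \frac{1}{- \frac{43}{24} + \frac{\sqrt{\frac{27061}{247}}}{48}} = \frac{1}{- \frac{43}{24} + \frac{\frac{1}{247} \sqrt{6684067}}{48}} = \frac{1}{- \frac{43}{24} + \frac{\sqrt{6684067}}{11856}}$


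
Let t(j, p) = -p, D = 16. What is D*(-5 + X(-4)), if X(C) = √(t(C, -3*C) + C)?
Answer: -80 + 64*I ≈ -80.0 + 64.0*I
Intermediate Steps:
X(C) = 2*√C (X(C) = √(-(-3)*C + C) = √(3*C + C) = √(4*C) = 2*√C)
D*(-5 + X(-4)) = 16*(-5 + 2*√(-4)) = 16*(-5 + 2*(2*I)) = 16*(-5 + 4*I) = -80 + 64*I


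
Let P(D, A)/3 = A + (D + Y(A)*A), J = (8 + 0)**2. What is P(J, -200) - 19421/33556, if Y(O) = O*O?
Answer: -805357710269/33556 ≈ -2.4000e+7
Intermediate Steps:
Y(O) = O**2
J = 64 (J = 8**2 = 64)
P(D, A) = 3*A + 3*D + 3*A**3 (P(D, A) = 3*(A + (D + A**2*A)) = 3*(A + (D + A**3)) = 3*(A + D + A**3) = 3*A + 3*D + 3*A**3)
P(J, -200) - 19421/33556 = (3*(-200) + 3*64 + 3*(-200)**3) - 19421/33556 = (-600 + 192 + 3*(-8000000)) - 19421/33556 = (-600 + 192 - 24000000) - 1*19421/33556 = -24000408 - 19421/33556 = -805357710269/33556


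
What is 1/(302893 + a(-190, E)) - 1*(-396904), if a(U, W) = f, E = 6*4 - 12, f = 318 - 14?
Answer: 120340102089/303197 ≈ 3.9690e+5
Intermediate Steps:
f = 304
E = 12 (E = 24 - 12 = 12)
a(U, W) = 304
1/(302893 + a(-190, E)) - 1*(-396904) = 1/(302893 + 304) - 1*(-396904) = 1/303197 + 396904 = 120340102089/303197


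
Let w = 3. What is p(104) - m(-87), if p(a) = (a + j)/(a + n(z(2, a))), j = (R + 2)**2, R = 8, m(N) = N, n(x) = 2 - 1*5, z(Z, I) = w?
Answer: 8991/101 ≈ 89.020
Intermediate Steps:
z(Z, I) = 3
n(x) = -3 (n(x) = 2 - 5 = -3)
j = 100 (j = (8 + 2)**2 = 10**2 = 100)
p(a) = (100 + a)/(-3 + a) (p(a) = (a + 100)/(a - 3) = (100 + a)/(-3 + a))
p(104) - m(-87) = (100 + 104)/(-3 + 104) - 1*(-87) = 204/101 + 87 = 8991/101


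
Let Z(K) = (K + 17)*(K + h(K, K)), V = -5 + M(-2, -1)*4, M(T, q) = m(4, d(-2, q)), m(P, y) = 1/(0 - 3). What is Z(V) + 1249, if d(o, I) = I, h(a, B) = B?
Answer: 10025/9 ≈ 1113.9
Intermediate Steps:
m(P, y) = -⅓ (m(P, y) = 1/(-3) = -⅓)
M(T, q) = -⅓
V = -19/3 (V = -5 - ⅓*4 = -5 - 4/3 = -19/3 ≈ -6.3333)
Z(K) = 2*K*(17 + K) (Z(K) = (K + 17)*(K + K) = (17 + K)*(2*K) = 2*K*(17 + K))
Z(V) + 1249 = 2*(-19/3)*(17 - 19/3) + 1249 = 2*(-19/3)*(32/3) + 1249 = -1216/9 + 1249 = 10025/9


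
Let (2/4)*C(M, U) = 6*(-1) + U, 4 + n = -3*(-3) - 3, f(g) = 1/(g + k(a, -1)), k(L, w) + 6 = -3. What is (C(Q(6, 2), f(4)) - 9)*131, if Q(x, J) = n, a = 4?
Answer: -14017/5 ≈ -2803.4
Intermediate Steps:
k(L, w) = -9 (k(L, w) = -6 - 3 = -9)
f(g) = 1/(-9 + g) (f(g) = 1/(g - 9) = 1/(-9 + g))
n = 2 (n = -4 + (-3*(-3) - 3) = -4 + (9 - 3) = -4 + 6 = 2)
Q(x, J) = 2
C(M, U) = -12 + 2*U (C(M, U) = 2*(6*(-1) + U) = 2*(-6 + U) = -12 + 2*U)
(C(Q(6, 2), f(4)) - 9)*131 = ((-12 + 2/(-9 + 4)) - 9)*131 = ((-12 + 2/(-5)) - 9)*131 = ((-12 + 2*(-1/5)) - 9)*131 = ((-12 - 2/5) - 9)*131 = (-62/5 - 9)*131 = -107/5*131 = -14017/5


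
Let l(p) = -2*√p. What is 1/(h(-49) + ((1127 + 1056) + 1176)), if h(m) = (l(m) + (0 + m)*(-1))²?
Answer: 1391/8210120 + 343*I/8210120 ≈ 0.00016943 + 4.1778e-5*I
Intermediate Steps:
h(m) = (-m - 2*√m)² (h(m) = (-2*√m + (0 + m)*(-1))² = (-2*√m + m*(-1))² = (-2*√m - m)² = (-m - 2*√m)²)
1/(h(-49) + ((1127 + 1056) + 1176)) = 1/((-49 + 2*√(-49))² + ((1127 + 1056) + 1176)) = 1/((-49 + 2*(7*I))² + (2183 + 1176)) = 1/((-49 + 14*I)² + 3359) = 1/(3359 + (-49 + 14*I)²)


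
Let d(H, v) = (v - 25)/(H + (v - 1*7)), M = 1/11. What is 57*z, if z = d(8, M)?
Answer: -2603/2 ≈ -1301.5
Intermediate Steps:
M = 1/11 ≈ 0.090909
d(H, v) = (-25 + v)/(-7 + H + v) (d(H, v) = (-25 + v)/(H + (v - 7)) = (-25 + v)/(H + (-7 + v)) = (-25 + v)/(-7 + H + v))
z = -137/6 (z = (-25 + 1/11)/(-7 + 8 + 1/11) = -274/11/(12/11) = (11/12)*(-274/11) = -137/6 ≈ -22.833)
57*z = 57*(-137/6) = -2603/2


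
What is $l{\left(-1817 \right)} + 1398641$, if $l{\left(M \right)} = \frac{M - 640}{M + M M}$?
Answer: $\frac{4615056543295}{3299672} \approx 1.3986 \cdot 10^{6}$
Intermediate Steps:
$l{\left(M \right)} = \frac{-640 + M}{M + M^{2}}$
$l{\left(-1817 \right)} + 1398641 = \frac{-640 - 1817}{\left(-1817\right) \left(1 - 1817\right)} + 1398641 = \left(- \frac{1}{1817}\right) \frac{1}{-1816} \left(-2457\right) + 1398641 = \left(- \frac{1}{1817}\right) \left(- \frac{1}{1816}\right) \left(-2457\right) + 1398641 = - \frac{2457}{3299672} + 1398641 = \frac{4615056543295}{3299672}$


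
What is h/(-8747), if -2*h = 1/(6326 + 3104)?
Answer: 1/164968420 ≈ 6.0618e-9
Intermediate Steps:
h = -1/18860 (h = -1/(2*(6326 + 3104)) = -½/9430 = -½*1/9430 = -1/18860 ≈ -5.3022e-5)
h/(-8747) = -1/18860/(-8747) = -1/18860*(-1/8747) = 1/164968420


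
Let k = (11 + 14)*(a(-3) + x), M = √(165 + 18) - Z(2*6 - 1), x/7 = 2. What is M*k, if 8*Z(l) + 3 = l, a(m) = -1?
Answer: -325 + 325*√183 ≈ 4071.5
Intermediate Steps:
x = 14 (x = 7*2 = 14)
Z(l) = -3/8 + l/8
M = -1 + √183 (M = √(165 + 18) - (-3/8 + (2*6 - 1)/8) = √183 - (-3/8 + (12 - 1)/8) = √183 - (-3/8 + (⅛)*11) = √183 - (-3/8 + 11/8) = √183 - 1*1 = √183 - 1 = -1 + √183 ≈ 12.528)
k = 325 (k = (11 + 14)*(-1 + 14) = 25*13 = 325)
M*k = (-1 + √183)*325 = -325 + 325*√183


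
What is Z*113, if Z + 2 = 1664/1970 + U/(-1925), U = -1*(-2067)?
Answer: -95522177/379225 ≈ -251.89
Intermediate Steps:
U = 2067
Z = -845329/379225 (Z = -2 + (1664/1970 + 2067/(-1925)) = -2 + (1664*(1/1970) + 2067*(-1/1925)) = -2 + (832/985 - 2067/1925) = -2 - 86879/379225 = -845329/379225 ≈ -2.2291)
Z*113 = -845329/379225*113 = -95522177/379225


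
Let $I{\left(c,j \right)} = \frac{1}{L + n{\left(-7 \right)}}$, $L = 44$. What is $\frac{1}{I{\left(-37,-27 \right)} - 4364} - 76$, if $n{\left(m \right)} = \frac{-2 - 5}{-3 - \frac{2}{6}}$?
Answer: $- \frac{152896805}{2011794} \approx -76.0$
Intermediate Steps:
$n{\left(m \right)} = \frac{21}{10}$ ($n{\left(m \right)} = - \frac{7}{-3 - \frac{1}{3}} = - \frac{7}{- \frac{10}{3}} = \left(-7\right) \left(- \frac{3}{10}\right) = \frac{21}{10}$)
$I{\left(c,j \right)} = \frac{10}{461}$ ($I{\left(c,j \right)} = \frac{1}{44 + \frac{21}{10}} = \frac{1}{\frac{461}{10}} = \frac{10}{461}$)
$\frac{1}{I{\left(-37,-27 \right)} - 4364} - 76 = \frac{1}{\frac{10}{461} - 4364} - 76 = \frac{1}{- \frac{2011794}{461}} - 76 = - \frac{461}{2011794} - 76 = - \frac{152896805}{2011794}$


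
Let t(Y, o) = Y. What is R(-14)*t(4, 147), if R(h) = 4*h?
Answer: -224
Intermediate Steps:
R(-14)*t(4, 147) = (4*(-14))*4 = -56*4 = -224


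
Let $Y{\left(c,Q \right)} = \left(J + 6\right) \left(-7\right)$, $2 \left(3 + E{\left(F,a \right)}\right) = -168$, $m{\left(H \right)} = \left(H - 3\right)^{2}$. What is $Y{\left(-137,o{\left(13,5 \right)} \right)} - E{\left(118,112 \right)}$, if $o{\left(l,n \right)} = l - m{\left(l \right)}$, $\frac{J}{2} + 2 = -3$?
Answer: $115$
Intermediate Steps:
$m{\left(H \right)} = \left(-3 + H\right)^{2}$
$E{\left(F,a \right)} = -87$ ($E{\left(F,a \right)} = -3 + \frac{1}{2} \left(-168\right) = -3 - 84 = -87$)
$J = -10$ ($J = -4 + 2 \left(-3\right) = -4 - 6 = -10$)
$o{\left(l,n \right)} = l - \left(-3 + l\right)^{2}$
$Y{\left(c,Q \right)} = 28$ ($Y{\left(c,Q \right)} = \left(-10 + 6\right) \left(-7\right) = \left(-4\right) \left(-7\right) = 28$)
$Y{\left(-137,o{\left(13,5 \right)} \right)} - E{\left(118,112 \right)} = 28 - -87 = 28 + 87 = 115$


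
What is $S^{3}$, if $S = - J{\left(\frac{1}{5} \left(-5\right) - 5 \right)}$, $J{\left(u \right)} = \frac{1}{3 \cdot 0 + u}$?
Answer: $\frac{1}{216} \approx 0.0046296$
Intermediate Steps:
$J{\left(u \right)} = \frac{1}{u}$ ($J{\left(u \right)} = \frac{1}{0 + u} = \frac{1}{u}$)
$S = \frac{1}{6}$ ($S = - \frac{1}{\frac{1}{5} \left(-5\right) - 5} = - \frac{1}{-1 - 5} = - \frac{1}{-6} = \left(-1\right) \left(- \frac{1}{6}\right) = \frac{1}{6} \approx 0.16667$)
$S^{3} = \left(\frac{1}{6}\right)^{3} = \frac{1}{216}$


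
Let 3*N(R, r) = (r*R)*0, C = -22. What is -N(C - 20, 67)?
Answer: 0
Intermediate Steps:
N(R, r) = 0 (N(R, r) = ((r*R)*0)/3 = ((R*r)*0)/3 = (⅓)*0 = 0)
-N(C - 20, 67) = -1*0 = 0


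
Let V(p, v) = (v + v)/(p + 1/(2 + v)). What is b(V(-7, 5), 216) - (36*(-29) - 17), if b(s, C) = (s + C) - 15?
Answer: 30253/24 ≈ 1260.5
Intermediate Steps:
V(p, v) = 2*v/(p + 1/(2 + v)) (V(p, v) = (2*v)/(p + 1/(2 + v)) = 2*v/(p + 1/(2 + v)))
b(s, C) = -15 + C + s (b(s, C) = (C + s) - 15 = -15 + C + s)
b(V(-7, 5), 216) - (36*(-29) - 17) = (-15 + 216 + 2*5*(2 + 5)/(1 + 2*(-7) - 7*5)) - (36*(-29) - 17) = (-15 + 216 + 2*5*7/(1 - 14 - 35)) - (-1044 - 17) = (-15 + 216 + 2*5*7/(-48)) - 1*(-1061) = (-15 + 216 + 2*5*(-1/48)*7) + 1061 = (-15 + 216 - 35/24) + 1061 = 4789/24 + 1061 = 30253/24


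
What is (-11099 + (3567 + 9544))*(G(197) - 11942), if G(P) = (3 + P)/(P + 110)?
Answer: -7375979928/307 ≈ -2.4026e+7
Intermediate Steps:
G(P) = (3 + P)/(110 + P)
(-11099 + (3567 + 9544))*(G(197) - 11942) = (-11099 + (3567 + 9544))*((3 + 197)/(110 + 197) - 11942) = (-11099 + 13111)*(200/307 - 11942) = 2012*((1/307)*200 - 11942) = 2012*(200/307 - 11942) = 2012*(-3665994/307) = -7375979928/307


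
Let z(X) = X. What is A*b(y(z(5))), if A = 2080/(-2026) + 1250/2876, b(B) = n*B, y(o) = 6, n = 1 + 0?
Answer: -2587185/728347 ≈ -3.5521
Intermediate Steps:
n = 1
b(B) = B (b(B) = 1*B = B)
A = -862395/1456694 (A = 2080*(-1/2026) + 1250*(1/2876) = -1040/1013 + 625/1438 = -862395/1456694 ≈ -0.59202)
A*b(y(z(5))) = -862395/1456694*6 = -2587185/728347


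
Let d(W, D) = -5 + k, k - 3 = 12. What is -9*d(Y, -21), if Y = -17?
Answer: -90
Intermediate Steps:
k = 15 (k = 3 + 12 = 15)
d(W, D) = 10 (d(W, D) = -5 + 15 = 10)
-9*d(Y, -21) = -9*10 = -90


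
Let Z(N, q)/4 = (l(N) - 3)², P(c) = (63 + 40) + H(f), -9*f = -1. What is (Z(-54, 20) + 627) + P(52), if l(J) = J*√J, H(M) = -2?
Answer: -629092 + 3888*I*√6 ≈ -6.2909e+5 + 9523.6*I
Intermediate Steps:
f = ⅑ (f = -⅑*(-1) = ⅑ ≈ 0.11111)
l(J) = J^(3/2)
P(c) = 101 (P(c) = (63 + 40) - 2 = 103 - 2 = 101)
Z(N, q) = 4*(-3 + N^(3/2))² (Z(N, q) = 4*(N^(3/2) - 3)² = 4*(-3 + N^(3/2))²)
(Z(-54, 20) + 627) + P(52) = (4*(-3 + (-54)^(3/2))² + 627) + 101 = (4*(-3 - 162*I*√6)² + 627) + 101 = (627 + 4*(-3 - 162*I*√6)²) + 101 = 728 + 4*(-3 - 162*I*√6)²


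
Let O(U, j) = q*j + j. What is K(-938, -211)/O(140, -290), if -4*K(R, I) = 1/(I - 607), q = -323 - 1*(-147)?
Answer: 1/166054000 ≈ 6.0221e-9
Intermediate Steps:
q = -176 (q = -323 + 147 = -176)
O(U, j) = -175*j (O(U, j) = -176*j + j = -175*j)
K(R, I) = -1/(4*(-607 + I)) (K(R, I) = -1/(4*(I - 607)) = -1/(4*(-607 + I)))
K(-938, -211)/O(140, -290) = (-1/(-2428 + 4*(-211)))/((-175*(-290))) = -1/(-2428 - 844)/50750 = -1/(-3272)*(1/50750) = -1*(-1/3272)*(1/50750) = (1/3272)*(1/50750) = 1/166054000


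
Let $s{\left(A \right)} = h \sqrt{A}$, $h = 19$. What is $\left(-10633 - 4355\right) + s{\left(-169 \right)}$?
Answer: $-14988 + 247 i \approx -14988.0 + 247.0 i$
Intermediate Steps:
$s{\left(A \right)} = 19 \sqrt{A}$
$\left(-10633 - 4355\right) + s{\left(-169 \right)} = \left(-10633 - 4355\right) + 19 \sqrt{-169} = -14988 + 19 \cdot 13 i = -14988 + 247 i$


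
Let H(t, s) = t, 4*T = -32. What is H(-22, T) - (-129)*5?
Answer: 623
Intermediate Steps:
T = -8 (T = (¼)*(-32) = -8)
H(-22, T) - (-129)*5 = -22 - (-129)*5 = -22 - 1*(-645) = -22 + 645 = 623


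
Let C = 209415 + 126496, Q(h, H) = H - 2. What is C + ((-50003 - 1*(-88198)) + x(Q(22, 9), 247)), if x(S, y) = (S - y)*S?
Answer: 372426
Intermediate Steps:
Q(h, H) = -2 + H
x(S, y) = S*(S - y)
C = 335911
C + ((-50003 - 1*(-88198)) + x(Q(22, 9), 247)) = 335911 + ((-50003 - 1*(-88198)) + (-2 + 9)*((-2 + 9) - 1*247)) = 335911 + ((-50003 + 88198) + 7*(7 - 247)) = 335911 + (38195 + 7*(-240)) = 335911 + (38195 - 1680) = 335911 + 36515 = 372426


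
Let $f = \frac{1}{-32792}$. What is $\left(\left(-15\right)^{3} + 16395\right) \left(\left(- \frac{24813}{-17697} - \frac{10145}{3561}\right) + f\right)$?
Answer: $- \frac{1081361013017495}{57403322374} \approx -18838.0$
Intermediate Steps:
$f = - \frac{1}{32792} \approx -3.0495 \cdot 10^{-5}$
$\left(\left(-15\right)^{3} + 16395\right) \left(\left(- \frac{24813}{-17697} - \frac{10145}{3561}\right) + f\right) = \left(\left(-15\right)^{3} + 16395\right) \left(\left(- \frac{24813}{-17697} - \frac{10145}{3561}\right) - \frac{1}{32792}\right) = \left(-3375 + 16395\right) \left(\left(\left(-24813\right) \left(- \frac{1}{17697}\right) - \frac{10145}{3561}\right) - \frac{1}{32792}\right) = 13020 \left(\left(\frac{8271}{5899} - \frac{10145}{3561}\right) - \frac{1}{32792}\right) = 13020 \left(- \frac{30392324}{21006339} - \frac{1}{32792}\right) = 13020 \left(- \frac{996646094947}{688839868488}\right) = - \frac{1081361013017495}{57403322374}$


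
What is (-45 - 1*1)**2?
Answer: 2116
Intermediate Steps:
(-45 - 1*1)**2 = (-45 - 1)**2 = (-46)**2 = 2116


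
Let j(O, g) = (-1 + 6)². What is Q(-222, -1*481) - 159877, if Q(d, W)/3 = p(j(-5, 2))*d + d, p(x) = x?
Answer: -177193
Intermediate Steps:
j(O, g) = 25 (j(O, g) = 5² = 25)
Q(d, W) = 78*d (Q(d, W) = 3*(25*d + d) = 3*(26*d) = 78*d)
Q(-222, -1*481) - 159877 = 78*(-222) - 159877 = -17316 - 159877 = -177193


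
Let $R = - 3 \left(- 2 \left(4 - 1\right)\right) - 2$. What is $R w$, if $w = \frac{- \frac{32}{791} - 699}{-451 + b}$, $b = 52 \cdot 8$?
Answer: $\frac{8847056}{27685} \approx 319.56$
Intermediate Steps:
$b = 416$
$R = 16$ ($R = - 3 \left(\left(-2\right) 3\right) - 2 = \left(-3\right) \left(-6\right) - 2 = 18 - 2 = 16$)
$w = \frac{552941}{27685}$ ($w = \frac{- \frac{32}{791} - 699}{-451 + 416} = \frac{\left(-32\right) \frac{1}{791} - 699}{-35} = \left(- \frac{32}{791} - 699\right) \left(- \frac{1}{35}\right) = \left(- \frac{552941}{791}\right) \left(- \frac{1}{35}\right) = \frac{552941}{27685} \approx 19.973$)
$R w = 16 \cdot \frac{552941}{27685} = \frac{8847056}{27685}$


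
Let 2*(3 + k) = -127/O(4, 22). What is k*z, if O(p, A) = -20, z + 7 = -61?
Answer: -119/10 ≈ -11.900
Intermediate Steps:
z = -68 (z = -7 - 61 = -68)
k = 7/40 (k = -3 + (-127/(-20))/2 = -3 + (-127*(-1/20))/2 = -3 + (½)*(127/20) = -3 + 127/40 = 7/40 ≈ 0.17500)
k*z = (7/40)*(-68) = -119/10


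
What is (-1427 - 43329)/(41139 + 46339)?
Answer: -22378/43739 ≈ -0.51163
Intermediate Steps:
(-1427 - 43329)/(41139 + 46339) = -44756/87478 = -44756*1/87478 = -22378/43739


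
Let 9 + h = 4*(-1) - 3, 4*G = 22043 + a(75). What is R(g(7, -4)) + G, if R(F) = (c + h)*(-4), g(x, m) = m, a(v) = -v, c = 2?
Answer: 5548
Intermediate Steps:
G = 5492 (G = (22043 - 1*75)/4 = (22043 - 75)/4 = (¼)*21968 = 5492)
h = -16 (h = -9 + (4*(-1) - 3) = -9 + (-4 - 3) = -9 - 7 = -16)
R(F) = 56 (R(F) = (2 - 16)*(-4) = -14*(-4) = 56)
R(g(7, -4)) + G = 56 + 5492 = 5548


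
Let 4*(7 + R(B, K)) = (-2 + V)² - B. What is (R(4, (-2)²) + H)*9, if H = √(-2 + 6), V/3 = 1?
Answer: -207/4 ≈ -51.750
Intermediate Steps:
V = 3 (V = 3*1 = 3)
H = 2 (H = √4 = 2)
R(B, K) = -27/4 - B/4 (R(B, K) = -7 + ((-2 + 3)² - B)/4 = -7 + (1² - B)/4 = -7 + (1 - B)/4 = -7 + (¼ - B/4) = -27/4 - B/4)
(R(4, (-2)²) + H)*9 = ((-27/4 - ¼*4) + 2)*9 = ((-27/4 - 1) + 2)*9 = (-31/4 + 2)*9 = -23/4*9 = -207/4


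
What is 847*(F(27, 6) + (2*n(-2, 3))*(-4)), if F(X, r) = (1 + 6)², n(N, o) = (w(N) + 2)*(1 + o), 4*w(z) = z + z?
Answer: 14399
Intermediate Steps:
w(z) = z/2 (w(z) = (z + z)/4 = (2*z)/4 = z/2)
n(N, o) = (1 + o)*(2 + N/2) (n(N, o) = (N/2 + 2)*(1 + o) = (2 + N/2)*(1 + o) = (1 + o)*(2 + N/2))
F(X, r) = 49 (F(X, r) = 7² = 49)
847*(F(27, 6) + (2*n(-2, 3))*(-4)) = 847*(49 + (2*(2 + (½)*(-2) + 2*3 + (½)*(-2)*3))*(-4)) = 847*(49 + (2*(2 - 1 + 6 - 3))*(-4)) = 847*(49 + (2*4)*(-4)) = 847*(49 + 8*(-4)) = 847*(49 - 32) = 847*17 = 14399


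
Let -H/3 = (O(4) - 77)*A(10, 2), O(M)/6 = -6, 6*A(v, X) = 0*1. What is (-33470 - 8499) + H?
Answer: -41969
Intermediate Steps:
A(v, X) = 0 (A(v, X) = (0*1)/6 = (⅙)*0 = 0)
O(M) = -36 (O(M) = 6*(-6) = -36)
H = 0 (H = -3*(-36 - 77)*0 = -(-339)*0 = -3*0 = 0)
(-33470 - 8499) + H = (-33470 - 8499) + 0 = -41969 + 0 = -41969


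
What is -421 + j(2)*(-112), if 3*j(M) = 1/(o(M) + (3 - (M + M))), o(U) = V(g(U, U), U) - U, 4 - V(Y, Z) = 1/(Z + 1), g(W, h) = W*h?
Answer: -477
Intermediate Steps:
V(Y, Z) = 4 - 1/(1 + Z) (V(Y, Z) = 4 - 1/(Z + 1) = 4 - 1/(1 + Z))
o(U) = -U + (3 + 4*U)/(1 + U) (o(U) = (3 + 4*U)/(1 + U) - U = -U + (3 + 4*U)/(1 + U))
j(M) = 1/(3*(3 - 2*M + (3 - M² + 3*M)/(1 + M))) (j(M) = 1/(3*((3 - M² + 3*M)/(1 + M) + (3 - (M + M)))) = 1/(3*((3 - M² + 3*M)/(1 + M) + (3 - 2*M))) = 1/(3*(3 - 2*M + (3 - M² + 3*M)/(1 + M))))
-421 + j(2)*(-112) = -421 + ((-1 - 1*2)/(3*(-6 - 4*2 + 3*2²)))*(-112) = -421 + ((-1 - 2)/(3*(-6 - 8 + 3*4)))*(-112) = -421 + ((⅓)*(-3)/(-6 - 8 + 12))*(-112) = -421 + ((⅓)*(-3)/(-2))*(-112) = -421 + ((⅓)*(-½)*(-3))*(-112) = -421 + (½)*(-112) = -421 - 56 = -477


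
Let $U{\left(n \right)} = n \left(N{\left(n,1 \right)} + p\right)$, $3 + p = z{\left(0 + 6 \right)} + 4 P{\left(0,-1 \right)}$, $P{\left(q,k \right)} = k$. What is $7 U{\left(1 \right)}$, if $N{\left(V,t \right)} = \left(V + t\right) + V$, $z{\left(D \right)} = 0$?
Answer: $-28$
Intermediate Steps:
$N{\left(V,t \right)} = t + 2 V$
$p = -7$ ($p = -3 + \left(0 + 4 \left(-1\right)\right) = -3 + \left(0 - 4\right) = -3 - 4 = -7$)
$U{\left(n \right)} = n \left(-6 + 2 n\right)$ ($U{\left(n \right)} = n \left(\left(1 + 2 n\right) - 7\right) = n \left(-6 + 2 n\right)$)
$7 U{\left(1 \right)} = 7 \cdot 2 \cdot 1 \left(-3 + 1\right) = 7 \cdot 2 \cdot 1 \left(-2\right) = 7 \left(-4\right) = -28$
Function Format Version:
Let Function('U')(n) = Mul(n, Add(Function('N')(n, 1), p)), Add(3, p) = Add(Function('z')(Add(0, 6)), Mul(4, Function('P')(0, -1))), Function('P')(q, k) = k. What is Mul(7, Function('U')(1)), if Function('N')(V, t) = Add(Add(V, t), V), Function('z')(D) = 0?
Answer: -28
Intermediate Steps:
Function('N')(V, t) = Add(t, Mul(2, V))
p = -7 (p = Add(-3, Add(0, Mul(4, -1))) = Add(-3, Add(0, -4)) = Add(-3, -4) = -7)
Function('U')(n) = Mul(n, Add(-6, Mul(2, n))) (Function('U')(n) = Mul(n, Add(Add(1, Mul(2, n)), -7)) = Mul(n, Add(-6, Mul(2, n))))
Mul(7, Function('U')(1)) = Mul(7, Mul(2, 1, Add(-3, 1))) = Mul(7, Mul(2, 1, -2)) = Mul(7, -4) = -28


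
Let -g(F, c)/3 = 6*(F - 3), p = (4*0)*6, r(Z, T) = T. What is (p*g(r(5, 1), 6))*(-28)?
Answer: 0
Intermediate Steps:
p = 0 (p = 0*6 = 0)
g(F, c) = 54 - 18*F (g(F, c) = -18*(F - 3) = -18*(-3 + F) = -3*(-18 + 6*F) = 54 - 18*F)
(p*g(r(5, 1), 6))*(-28) = (0*(54 - 18*1))*(-28) = (0*(54 - 18))*(-28) = (0*36)*(-28) = 0*(-28) = 0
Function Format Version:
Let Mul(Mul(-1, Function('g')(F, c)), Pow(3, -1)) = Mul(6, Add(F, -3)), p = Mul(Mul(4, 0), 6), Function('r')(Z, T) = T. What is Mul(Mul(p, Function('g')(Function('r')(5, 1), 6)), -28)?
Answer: 0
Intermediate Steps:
p = 0 (p = Mul(0, 6) = 0)
Function('g')(F, c) = Add(54, Mul(-18, F)) (Function('g')(F, c) = Mul(-3, Mul(6, Add(F, -3))) = Mul(-3, Mul(6, Add(-3, F))) = Mul(-3, Add(-18, Mul(6, F))) = Add(54, Mul(-18, F)))
Mul(Mul(p, Function('g')(Function('r')(5, 1), 6)), -28) = Mul(Mul(0, Add(54, Mul(-18, 1))), -28) = Mul(Mul(0, Add(54, -18)), -28) = Mul(Mul(0, 36), -28) = Mul(0, -28) = 0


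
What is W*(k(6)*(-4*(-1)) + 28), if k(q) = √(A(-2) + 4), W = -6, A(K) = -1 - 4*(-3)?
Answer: -168 - 24*√15 ≈ -260.95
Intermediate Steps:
A(K) = 11 (A(K) = -1 + 12 = 11)
k(q) = √15 (k(q) = √(11 + 4) = √15)
W*(k(6)*(-4*(-1)) + 28) = -6*(√15*(-4*(-1)) + 28) = -6*(√15*4 + 28) = -6*(4*√15 + 28) = -6*(28 + 4*√15) = -168 - 24*√15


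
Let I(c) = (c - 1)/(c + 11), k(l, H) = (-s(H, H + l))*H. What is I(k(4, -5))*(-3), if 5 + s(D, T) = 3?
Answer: 33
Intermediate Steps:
s(D, T) = -2 (s(D, T) = -5 + 3 = -2)
k(l, H) = 2*H (k(l, H) = (-1*(-2))*H = 2*H)
I(c) = (-1 + c)/(11 + c)
I(k(4, -5))*(-3) = ((-1 + 2*(-5))/(11 + 2*(-5)))*(-3) = ((-1 - 10)/(11 - 10))*(-3) = (-11/1)*(-3) = (1*(-11))*(-3) = -11*(-3) = 33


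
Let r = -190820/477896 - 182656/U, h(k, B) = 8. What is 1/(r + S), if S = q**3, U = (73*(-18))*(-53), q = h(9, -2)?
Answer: 88514982/45052171693 ≈ 0.0019647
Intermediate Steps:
q = 8
U = 69642 (U = -1314*(-53) = 69642)
S = 512 (S = 8**3 = 512)
r = -267499091/88514982 (r = -190820/477896 - 182656/69642 = -190820*1/477896 - 182656*1/69642 = -1015/2542 - 91328/34821 = -267499091/88514982 ≈ -3.0221)
1/(r + S) = 1/(-267499091/88514982 + 512) = 1/(45052171693/88514982) = 88514982/45052171693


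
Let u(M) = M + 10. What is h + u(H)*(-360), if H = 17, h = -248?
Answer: -9968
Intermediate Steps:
u(M) = 10 + M
h + u(H)*(-360) = -248 + (10 + 17)*(-360) = -248 + 27*(-360) = -248 - 9720 = -9968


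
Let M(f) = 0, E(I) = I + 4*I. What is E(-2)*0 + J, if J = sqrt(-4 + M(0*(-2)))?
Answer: 2*I ≈ 2.0*I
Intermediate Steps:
E(I) = 5*I
J = 2*I (J = sqrt(-4 + 0) = sqrt(-4) = 2*I ≈ 2.0*I)
E(-2)*0 + J = (5*(-2))*0 + 2*I = -10*0 + 2*I = 0 + 2*I = 2*I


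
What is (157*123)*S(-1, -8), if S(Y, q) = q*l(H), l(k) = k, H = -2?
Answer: 308976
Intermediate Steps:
S(Y, q) = -2*q (S(Y, q) = q*(-2) = -2*q)
(157*123)*S(-1, -8) = (157*123)*(-2*(-8)) = 19311*16 = 308976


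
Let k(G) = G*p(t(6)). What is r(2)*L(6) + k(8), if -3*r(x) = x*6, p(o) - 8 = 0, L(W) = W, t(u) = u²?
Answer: 40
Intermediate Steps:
p(o) = 8 (p(o) = 8 + 0 = 8)
r(x) = -2*x (r(x) = -x*6/3 = -2*x)
k(G) = 8*G (k(G) = G*8 = 8*G)
r(2)*L(6) + k(8) = -2*2*6 + 8*8 = -4*6 + 64 = -24 + 64 = 40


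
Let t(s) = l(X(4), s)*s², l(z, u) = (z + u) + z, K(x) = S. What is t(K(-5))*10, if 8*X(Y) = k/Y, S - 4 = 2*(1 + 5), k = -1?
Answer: 40800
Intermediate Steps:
S = 16 (S = 4 + 2*(1 + 5) = 4 + 2*6 = 4 + 12 = 16)
X(Y) = -1/(8*Y) (X(Y) = (-1/Y)/8 = -1/(8*Y))
K(x) = 16
l(z, u) = u + 2*z (l(z, u) = (u + z) + z = u + 2*z)
t(s) = s²*(-1/16 + s) (t(s) = (s + 2*(-⅛/4))*s² = (s + 2*(-⅛*¼))*s² = (s + 2*(-1/32))*s² = (s - 1/16)*s² = (-1/16 + s)*s² = s²*(-1/16 + s))
t(K(-5))*10 = (16²*(-1/16 + 16))*10 = (256*(255/16))*10 = 4080*10 = 40800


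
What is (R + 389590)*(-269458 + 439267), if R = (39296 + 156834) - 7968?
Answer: 98107489368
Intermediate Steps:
R = 188162 (R = 196130 - 7968 = 188162)
(R + 389590)*(-269458 + 439267) = (188162 + 389590)*(-269458 + 439267) = 577752*169809 = 98107489368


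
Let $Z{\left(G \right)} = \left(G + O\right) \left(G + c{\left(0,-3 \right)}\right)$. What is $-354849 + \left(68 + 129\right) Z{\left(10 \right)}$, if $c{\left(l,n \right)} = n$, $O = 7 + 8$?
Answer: $-320374$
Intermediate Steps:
$O = 15$
$Z{\left(G \right)} = \left(-3 + G\right) \left(15 + G\right)$ ($Z{\left(G \right)} = \left(G + 15\right) \left(G - 3\right) = \left(15 + G\right) \left(-3 + G\right) = \left(-3 + G\right) \left(15 + G\right)$)
$-354849 + \left(68 + 129\right) Z{\left(10 \right)} = -354849 + \left(68 + 129\right) \left(-45 + 10^{2} + 12 \cdot 10\right) = -354849 + 197 \left(-45 + 100 + 120\right) = -354849 + 197 \cdot 175 = -354849 + 34475 = -320374$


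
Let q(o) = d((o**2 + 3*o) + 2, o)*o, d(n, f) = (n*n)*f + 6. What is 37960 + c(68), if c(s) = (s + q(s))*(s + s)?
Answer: 14670705472296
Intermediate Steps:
d(n, f) = 6 + f*n**2 (d(n, f) = n**2*f + 6 = f*n**2 + 6 = 6 + f*n**2)
q(o) = o*(6 + o*(2 + o**2 + 3*o)**2) (q(o) = (6 + o*((o**2 + 3*o) + 2)**2)*o = (6 + o*(2 + o**2 + 3*o)**2)*o = o*(6 + o*(2 + o**2 + 3*o)**2))
c(s) = 2*s*(s + s*(6 + s*(2 + s**2 + 3*s)**2)) (c(s) = (s + s*(6 + s*(2 + s**2 + 3*s)**2))*(s + s) = (s + s*(6 + s*(2 + s**2 + 3*s)**2))*(2*s) = 2*s*(s + s*(6 + s*(2 + s**2 + 3*s)**2)))
37960 + c(68) = 37960 + 2*68**2*(7 + 68*(2 + 68**2 + 3*68)**2) = 37960 + 2*4624*(7 + 68*(2 + 4624 + 204)**2) = 37960 + 2*4624*(7 + 68*4830**2) = 37960 + 2*4624*(7 + 68*23328900) = 37960 + 2*4624*(7 + 1586365200) = 37960 + 2*4624*1586365207 = 37960 + 14670705434336 = 14670705472296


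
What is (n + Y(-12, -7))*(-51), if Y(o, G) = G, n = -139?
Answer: 7446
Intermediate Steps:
(n + Y(-12, -7))*(-51) = (-139 - 7)*(-51) = -146*(-51) = 7446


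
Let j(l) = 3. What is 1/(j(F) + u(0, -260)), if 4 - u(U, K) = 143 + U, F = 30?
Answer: -1/136 ≈ -0.0073529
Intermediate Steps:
u(U, K) = -139 - U (u(U, K) = 4 - (143 + U) = 4 + (-143 - U) = -139 - U)
1/(j(F) + u(0, -260)) = 1/(3 + (-139 - 1*0)) = 1/(3 + (-139 + 0)) = 1/(3 - 139) = 1/(-136) = -1/136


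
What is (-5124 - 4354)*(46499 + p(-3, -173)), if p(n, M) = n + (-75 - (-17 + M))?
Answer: -441779058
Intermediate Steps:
p(n, M) = -58 + n - M (p(n, M) = n + (-75 + (17 - M)) = n + (-58 - M) = -58 + n - M)
(-5124 - 4354)*(46499 + p(-3, -173)) = (-5124 - 4354)*(46499 + (-58 - 3 - 1*(-173))) = -9478*(46499 + (-58 - 3 + 173)) = -9478*(46499 + 112) = -9478*46611 = -441779058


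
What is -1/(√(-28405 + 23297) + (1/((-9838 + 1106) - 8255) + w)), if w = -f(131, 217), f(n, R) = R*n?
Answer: 4101421543575/116591847438214876 + 288558169*I*√1277/116591847438214876 ≈ 3.5178e-5 + 8.8442e-8*I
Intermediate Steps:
w = -28427 (w = -217*131 = -1*28427 = -28427)
-1/(√(-28405 + 23297) + (1/((-9838 + 1106) - 8255) + w)) = -1/(√(-28405 + 23297) + (1/((-9838 + 1106) - 8255) - 28427)) = -1/(√(-5108) + (1/(-8732 - 8255) - 28427)) = -1/(2*I*√1277 + (1/(-16987) - 28427)) = -1/(2*I*√1277 + (-1/16987 - 28427)) = -1/(2*I*√1277 - 482889450/16987) = -1/(-482889450/16987 + 2*I*√1277)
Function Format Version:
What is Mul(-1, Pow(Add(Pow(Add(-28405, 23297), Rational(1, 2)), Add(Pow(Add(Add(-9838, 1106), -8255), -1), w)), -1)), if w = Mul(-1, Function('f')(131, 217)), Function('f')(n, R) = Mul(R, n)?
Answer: Add(Rational(4101421543575, 116591847438214876), Mul(Rational(288558169, 116591847438214876), I, Pow(1277, Rational(1, 2)))) ≈ Add(3.5178e-5, Mul(8.8442e-8, I))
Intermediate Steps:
w = -28427 (w = Mul(-1, Mul(217, 131)) = Mul(-1, 28427) = -28427)
Mul(-1, Pow(Add(Pow(Add(-28405, 23297), Rational(1, 2)), Add(Pow(Add(Add(-9838, 1106), -8255), -1), w)), -1)) = Mul(-1, Pow(Add(Pow(Add(-28405, 23297), Rational(1, 2)), Add(Pow(Add(Add(-9838, 1106), -8255), -1), -28427)), -1)) = Mul(-1, Pow(Add(Pow(-5108, Rational(1, 2)), Add(Pow(Add(-8732, -8255), -1), -28427)), -1)) = Mul(-1, Pow(Add(Mul(2, I, Pow(1277, Rational(1, 2))), Add(Pow(-16987, -1), -28427)), -1)) = Mul(-1, Pow(Add(Mul(2, I, Pow(1277, Rational(1, 2))), Add(Rational(-1, 16987), -28427)), -1)) = Mul(-1, Pow(Add(Mul(2, I, Pow(1277, Rational(1, 2))), Rational(-482889450, 16987)), -1)) = Mul(-1, Pow(Add(Rational(-482889450, 16987), Mul(2, I, Pow(1277, Rational(1, 2)))), -1))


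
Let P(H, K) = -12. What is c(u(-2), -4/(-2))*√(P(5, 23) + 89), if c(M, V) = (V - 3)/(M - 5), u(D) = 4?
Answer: √77 ≈ 8.7750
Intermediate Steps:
c(M, V) = (-3 + V)/(-5 + M)
c(u(-2), -4/(-2))*√(P(5, 23) + 89) = ((-3 - 4/(-2))/(-5 + 4))*√(-12 + 89) = ((-3 - 4*(-½))/(-1))*√77 = (-(-3 + 2))*√77 = (-1*(-1))*√77 = 1*√77 = √77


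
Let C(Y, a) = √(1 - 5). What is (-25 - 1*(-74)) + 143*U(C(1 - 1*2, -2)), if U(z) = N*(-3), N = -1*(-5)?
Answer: -2096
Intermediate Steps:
N = 5
C(Y, a) = 2*I (C(Y, a) = √(-4) = 2*I)
U(z) = -15 (U(z) = 5*(-3) = -15)
(-25 - 1*(-74)) + 143*U(C(1 - 1*2, -2)) = (-25 - 1*(-74)) + 143*(-15) = (-25 + 74) - 2145 = 49 - 2145 = -2096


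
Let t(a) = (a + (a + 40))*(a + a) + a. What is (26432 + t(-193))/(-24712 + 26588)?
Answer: 2385/28 ≈ 85.179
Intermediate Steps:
t(a) = a + 2*a*(40 + 2*a) (t(a) = (a + (40 + a))*(2*a) + a = (40 + 2*a)*(2*a) + a = 2*a*(40 + 2*a) + a = a + 2*a*(40 + 2*a))
(26432 + t(-193))/(-24712 + 26588) = (26432 - 193*(81 + 4*(-193)))/(-24712 + 26588) = (26432 - 193*(81 - 772))/1876 = (26432 - 193*(-691))*(1/1876) = (26432 + 133363)*(1/1876) = 159795*(1/1876) = 2385/28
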